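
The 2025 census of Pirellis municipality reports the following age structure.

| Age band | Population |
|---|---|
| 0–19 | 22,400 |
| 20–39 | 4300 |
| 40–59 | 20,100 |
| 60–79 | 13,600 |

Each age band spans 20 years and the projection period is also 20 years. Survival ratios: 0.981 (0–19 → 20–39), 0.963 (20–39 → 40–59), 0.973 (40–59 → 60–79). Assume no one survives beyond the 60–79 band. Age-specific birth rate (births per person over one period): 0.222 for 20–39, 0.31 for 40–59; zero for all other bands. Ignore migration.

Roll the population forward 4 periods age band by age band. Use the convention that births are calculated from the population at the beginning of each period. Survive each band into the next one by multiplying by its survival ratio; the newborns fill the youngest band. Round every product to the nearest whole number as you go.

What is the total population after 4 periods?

23843

[period 1]
Births: 4300 × 0.222 = 955  |  20100 × 0.31 = 6231 — total 7186
20–39: 22400 × 0.981 = 21974
40–59: 4300 × 0.963 = 4141
60–79: 20100 × 0.973 = 19557
→ [7186, 21974, 4141, 19557]
[period 2]
Births: 21974 × 0.222 = 4878  |  4141 × 0.31 = 1284 — total 6162
20–39: 7186 × 0.981 = 7049
40–59: 21974 × 0.963 = 21161
60–79: 4141 × 0.973 = 4029
→ [6162, 7049, 21161, 4029]
[period 3]
Births: 7049 × 0.222 = 1565  |  21161 × 0.31 = 6560 — total 8125
20–39: 6162 × 0.981 = 6045
40–59: 7049 × 0.963 = 6788
60–79: 21161 × 0.973 = 20590
→ [8125, 6045, 6788, 20590]
[period 4]
Births: 6045 × 0.222 = 1342  |  6788 × 0.31 = 2104 — total 3446
20–39: 8125 × 0.981 = 7971
40–59: 6045 × 0.963 = 5821
60–79: 6788 × 0.973 = 6605
→ [3446, 7971, 5821, 6605]
Total after period 4: 3446 + 7971 + 5821 + 6605 = 23843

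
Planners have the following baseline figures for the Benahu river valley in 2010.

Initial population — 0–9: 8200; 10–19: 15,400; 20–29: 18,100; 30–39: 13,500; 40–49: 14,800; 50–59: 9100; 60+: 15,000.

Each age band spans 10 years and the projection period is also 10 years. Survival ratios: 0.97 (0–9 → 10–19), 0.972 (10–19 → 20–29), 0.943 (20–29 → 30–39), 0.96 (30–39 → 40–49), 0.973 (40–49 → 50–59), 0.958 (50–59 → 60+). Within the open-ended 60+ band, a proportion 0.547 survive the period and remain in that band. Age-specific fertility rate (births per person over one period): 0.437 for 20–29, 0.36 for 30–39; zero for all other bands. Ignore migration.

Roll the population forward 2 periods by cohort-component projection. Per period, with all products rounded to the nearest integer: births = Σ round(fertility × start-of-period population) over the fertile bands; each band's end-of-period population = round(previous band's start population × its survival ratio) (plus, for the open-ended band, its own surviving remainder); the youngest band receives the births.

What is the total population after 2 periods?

Call the groups 1 to 7, youngest first.
Period 1:
Births: 18100 * 0.437 = 7910  |  13500 * 0.36 = 4860 → 12770
Group 2: 8200 * 0.97 = 7954
Group 3: 15400 * 0.972 = 14969
Group 4: 18100 * 0.943 = 17068
Group 5: 13500 * 0.96 = 12960
Group 6: 14800 * 0.973 = 14400
Group 7: 9100 * 0.958 + 15000 * 0.547 = 8718 + 8205 = 16923
End of period: [12770, 7954, 14969, 17068, 12960, 14400, 16923]
Period 2:
Births: 14969 * 0.437 = 6541  |  17068 * 0.36 = 6144 → 12685
Group 2: 12770 * 0.97 = 12387
Group 3: 7954 * 0.972 = 7731
Group 4: 14969 * 0.943 = 14116
Group 5: 17068 * 0.96 = 16385
Group 6: 12960 * 0.973 = 12610
Group 7: 14400 * 0.958 + 16923 * 0.547 = 13795 + 9257 = 23052
End of period: [12685, 12387, 7731, 14116, 16385, 12610, 23052]
Total after period 2: 12685 + 12387 + 7731 + 14116 + 16385 + 12610 + 23052 = 98966

98966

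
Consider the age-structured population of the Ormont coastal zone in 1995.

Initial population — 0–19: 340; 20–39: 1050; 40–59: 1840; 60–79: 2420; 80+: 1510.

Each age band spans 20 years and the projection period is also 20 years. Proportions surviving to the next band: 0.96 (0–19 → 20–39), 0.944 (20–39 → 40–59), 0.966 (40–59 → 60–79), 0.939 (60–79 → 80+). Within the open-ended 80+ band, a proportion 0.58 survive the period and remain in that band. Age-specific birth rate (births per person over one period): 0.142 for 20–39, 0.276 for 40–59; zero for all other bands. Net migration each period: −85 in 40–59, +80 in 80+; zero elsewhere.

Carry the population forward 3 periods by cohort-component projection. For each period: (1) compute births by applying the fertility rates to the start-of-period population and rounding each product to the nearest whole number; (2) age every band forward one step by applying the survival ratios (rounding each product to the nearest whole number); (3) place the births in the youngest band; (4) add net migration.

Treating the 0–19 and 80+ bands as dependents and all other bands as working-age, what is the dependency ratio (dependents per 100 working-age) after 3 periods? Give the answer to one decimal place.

Numbering the groups 1..5 from youngest to oldest:
— Period 1 —
Births: 1050 × 0.142 = 149 ; 1840 × 0.276 = 508 ⇒ total 657
Group 2: 340 × 0.96 = 326
Group 3: 1050 × 0.944 = 991
Group 4: 1840 × 0.966 = 1777
Group 5: 2420 × 0.939 + 1510 × 0.58 = 2272 + 876 = 3148
Net migration: Group 3 − 85 → 906; Group 5 + 80 → 3228
End of period: [657, 326, 906, 1777, 3228]
— Period 2 —
Births: 326 × 0.142 = 46 ; 906 × 0.276 = 250 ⇒ total 296
Group 2: 657 × 0.96 = 631
Group 3: 326 × 0.944 = 308
Group 4: 906 × 0.966 = 875
Group 5: 1777 × 0.939 + 3228 × 0.58 = 1669 + 1872 = 3541
Net migration: Group 3 − 85 → 223; Group 5 + 80 → 3621
End of period: [296, 631, 223, 875, 3621]
— Period 3 —
Births: 631 × 0.142 = 90 ; 223 × 0.276 = 62 ⇒ total 152
Group 2: 296 × 0.96 = 284
Group 3: 631 × 0.944 = 596
Group 4: 223 × 0.966 = 215
Group 5: 875 × 0.939 + 3621 × 0.58 = 822 + 2100 = 2922
Net migration: Group 3 − 85 → 511; Group 5 + 80 → 3002
End of period: [152, 284, 511, 215, 3002]
Dependents (band 0–19 + band 80+) = 152 + 3002 = 3154; working-age = 1010; ratio = 3154/1010 × 100 = 312.3

312.3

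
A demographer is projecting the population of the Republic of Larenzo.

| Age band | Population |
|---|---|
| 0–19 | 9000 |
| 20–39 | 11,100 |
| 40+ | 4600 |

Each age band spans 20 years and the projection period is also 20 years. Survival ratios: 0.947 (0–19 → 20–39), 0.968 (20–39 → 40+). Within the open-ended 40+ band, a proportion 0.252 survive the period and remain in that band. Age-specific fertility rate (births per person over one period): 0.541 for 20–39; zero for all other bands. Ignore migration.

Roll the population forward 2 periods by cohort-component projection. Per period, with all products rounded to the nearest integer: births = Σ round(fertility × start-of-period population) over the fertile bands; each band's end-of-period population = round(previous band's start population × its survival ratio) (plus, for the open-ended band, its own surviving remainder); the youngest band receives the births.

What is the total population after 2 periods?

After projecting period 1:
Births: 11100 × 0.541 = 6005
20–39: 9000 × 0.947 = 8523
40+: 11100 × 0.968 + 4600 × 0.252 = 10745 + 1159 = 11904
→ [6005, 8523, 11904]
After projecting period 2:
Births: 8523 × 0.541 = 4611
20–39: 6005 × 0.947 = 5687
40+: 8523 × 0.968 + 11904 × 0.252 = 8250 + 3000 = 11250
→ [4611, 5687, 11250]
Total after period 2: 4611 + 5687 + 11250 = 21548

21548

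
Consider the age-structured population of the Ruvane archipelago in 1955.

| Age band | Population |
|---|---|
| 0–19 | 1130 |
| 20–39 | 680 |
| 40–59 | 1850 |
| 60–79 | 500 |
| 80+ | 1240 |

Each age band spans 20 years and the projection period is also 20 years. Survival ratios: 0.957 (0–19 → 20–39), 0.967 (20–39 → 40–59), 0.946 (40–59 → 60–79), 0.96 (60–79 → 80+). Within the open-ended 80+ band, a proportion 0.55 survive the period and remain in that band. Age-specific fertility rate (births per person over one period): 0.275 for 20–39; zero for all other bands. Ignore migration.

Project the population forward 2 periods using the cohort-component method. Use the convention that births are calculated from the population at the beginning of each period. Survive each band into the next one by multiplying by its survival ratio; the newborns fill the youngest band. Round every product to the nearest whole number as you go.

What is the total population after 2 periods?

4462

— Period 1 —
Births: 680 × 0.275 = 187
20–39: 1130 × 0.957 = 1081
40–59: 680 × 0.967 = 658
60–79: 1850 × 0.946 = 1750
80+: 500 × 0.96 + 1240 × 0.55 = 480 + 682 = 1162
End of period: [187, 1081, 658, 1750, 1162]
— Period 2 —
Births: 1081 × 0.275 = 297
20–39: 187 × 0.957 = 179
40–59: 1081 × 0.967 = 1045
60–79: 658 × 0.946 = 622
80+: 1750 × 0.96 + 1162 × 0.55 = 1680 + 639 = 2319
End of period: [297, 179, 1045, 622, 2319]
Total after period 2: 297 + 179 + 1045 + 622 + 2319 = 4462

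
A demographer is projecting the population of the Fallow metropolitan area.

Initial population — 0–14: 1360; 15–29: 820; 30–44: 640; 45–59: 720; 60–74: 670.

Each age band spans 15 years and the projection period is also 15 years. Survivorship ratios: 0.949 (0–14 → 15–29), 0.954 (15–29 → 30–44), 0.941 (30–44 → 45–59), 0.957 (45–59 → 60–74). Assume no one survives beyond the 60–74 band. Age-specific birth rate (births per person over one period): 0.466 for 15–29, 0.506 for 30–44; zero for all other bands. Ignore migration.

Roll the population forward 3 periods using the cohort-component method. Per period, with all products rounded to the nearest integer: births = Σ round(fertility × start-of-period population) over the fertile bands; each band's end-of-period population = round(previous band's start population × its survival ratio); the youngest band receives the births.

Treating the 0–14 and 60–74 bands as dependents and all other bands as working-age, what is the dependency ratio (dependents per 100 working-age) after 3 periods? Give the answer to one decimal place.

59.7

After projecting period 1:
Births: 820 * 0.466 = 382 ; 640 * 0.506 = 324 → total 706
15–29: 1360 * 0.949 = 1291
30–44: 820 * 0.954 = 782
45–59: 640 * 0.941 = 602
60–74: 720 * 0.957 = 689
Giving 706 / 1291 / 782 / 602 / 689.
After projecting period 2:
Births: 1291 * 0.466 = 602 ; 782 * 0.506 = 396 → total 998
15–29: 706 * 0.949 = 670
30–44: 1291 * 0.954 = 1232
45–59: 782 * 0.941 = 736
60–74: 602 * 0.957 = 576
Giving 998 / 670 / 1232 / 736 / 576.
After projecting period 3:
Births: 670 * 0.466 = 312 ; 1232 * 0.506 = 623 → total 935
15–29: 998 * 0.949 = 947
30–44: 670 * 0.954 = 639
45–59: 1232 * 0.941 = 1159
60–74: 736 * 0.957 = 704
Giving 935 / 947 / 639 / 1159 / 704.
Dependents (band 0–14 + band 60–74) = 935 + 704 = 1639; working-age = 2745; ratio = 1639/2745 × 100 = 59.7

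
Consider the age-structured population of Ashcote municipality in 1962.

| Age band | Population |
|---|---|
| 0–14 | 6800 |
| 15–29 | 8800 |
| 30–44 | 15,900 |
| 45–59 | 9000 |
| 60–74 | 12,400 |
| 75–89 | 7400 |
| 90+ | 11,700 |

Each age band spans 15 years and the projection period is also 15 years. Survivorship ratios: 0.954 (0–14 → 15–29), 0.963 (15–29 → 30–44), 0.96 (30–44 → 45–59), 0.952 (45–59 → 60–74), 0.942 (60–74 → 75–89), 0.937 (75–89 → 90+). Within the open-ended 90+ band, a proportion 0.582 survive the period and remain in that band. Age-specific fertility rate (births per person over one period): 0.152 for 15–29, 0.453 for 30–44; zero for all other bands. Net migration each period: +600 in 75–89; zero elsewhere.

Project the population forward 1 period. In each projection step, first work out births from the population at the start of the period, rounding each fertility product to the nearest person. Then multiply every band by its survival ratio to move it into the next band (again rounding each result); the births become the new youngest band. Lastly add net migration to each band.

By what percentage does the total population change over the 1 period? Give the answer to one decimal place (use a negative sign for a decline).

Call the groups 1 to 7, youngest first.
[period 1]
Births: 8800 × 0.152 = 1338, 15900 × 0.453 = 7203 → 8541
Group 2: 6800 × 0.954 = 6487
Group 3: 8800 × 0.963 = 8474
Group 4: 15900 × 0.96 = 15264
Group 5: 9000 × 0.952 = 8568
Group 6: 12400 × 0.942 = 11681
Group 7: 7400 × 0.937 + 11700 × 0.582 = 6934 + 6809 = 13743
Net migration: Group 6 + 600 → 12281
End of period: [8541, 6487, 8474, 15264, 8568, 12281, 13743]
Total: 72000 → 73358; change = 1358; percentage change = 1.9%

1.9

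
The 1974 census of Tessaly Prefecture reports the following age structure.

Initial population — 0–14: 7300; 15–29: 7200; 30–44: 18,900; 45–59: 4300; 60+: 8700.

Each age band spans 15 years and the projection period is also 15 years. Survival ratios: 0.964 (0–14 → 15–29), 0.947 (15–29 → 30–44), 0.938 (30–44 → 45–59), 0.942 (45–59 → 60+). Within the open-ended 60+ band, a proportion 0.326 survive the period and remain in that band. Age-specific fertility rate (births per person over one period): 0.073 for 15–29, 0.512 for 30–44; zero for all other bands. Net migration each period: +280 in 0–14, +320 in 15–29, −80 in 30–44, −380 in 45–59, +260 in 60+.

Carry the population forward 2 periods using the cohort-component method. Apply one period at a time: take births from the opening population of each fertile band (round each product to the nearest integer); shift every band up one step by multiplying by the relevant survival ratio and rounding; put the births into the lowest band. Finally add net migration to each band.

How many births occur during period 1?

— Period 1 —
Births: 7200 × 0.073 = 526, 18900 × 0.512 = 9677 — total 10203
15–29: 7300 × 0.964 = 7037
30–44: 7200 × 0.947 = 6818
45–59: 18900 × 0.938 = 17728
60+: 4300 × 0.942 + 8700 × 0.326 = 4051 + 2836 = 6887
Net migration: 0–14 + 280 → 10483; 15–29 + 320 → 7357; 30–44 − 80 → 6738; 45–59 − 380 → 17348; 60+ + 260 → 7147
→ [10483, 7357, 6738, 17348, 7147]

10203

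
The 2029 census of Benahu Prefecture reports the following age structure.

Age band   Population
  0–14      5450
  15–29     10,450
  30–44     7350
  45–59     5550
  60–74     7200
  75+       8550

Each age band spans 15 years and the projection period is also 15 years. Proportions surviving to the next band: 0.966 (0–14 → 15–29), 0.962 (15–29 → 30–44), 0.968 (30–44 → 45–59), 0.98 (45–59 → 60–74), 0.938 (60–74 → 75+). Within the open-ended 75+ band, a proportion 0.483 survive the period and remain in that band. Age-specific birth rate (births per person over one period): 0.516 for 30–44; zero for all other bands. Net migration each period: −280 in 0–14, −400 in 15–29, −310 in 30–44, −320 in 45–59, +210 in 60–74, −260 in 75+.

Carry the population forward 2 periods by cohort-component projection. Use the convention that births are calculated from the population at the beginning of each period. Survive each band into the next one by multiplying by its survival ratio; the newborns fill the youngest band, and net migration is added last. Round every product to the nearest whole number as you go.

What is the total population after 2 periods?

38261

Period 1.
Births: 7350 × 0.516 = 3793
15–29: 5450 × 0.966 = 5265
30–44: 10450 × 0.962 = 10053
45–59: 7350 × 0.968 = 7115
60–74: 5550 × 0.98 = 5439
75+: 7200 × 0.938 + 8550 × 0.483 = 6754 + 4130 = 10884
Net migration: 0–14 − 280 → 3513; 15–29 − 400 → 4865; 30–44 − 310 → 9743; 45–59 − 320 → 6795; 60–74 + 210 → 5649; 75+ − 260 → 10624
Population now: 0–14=3513, 15–29=4865, 30–44=9743, 45–59=6795, 60–74=5649, 75+=10624
Period 2.
Births: 9743 × 0.516 = 5027
15–29: 3513 × 0.966 = 3394
30–44: 4865 × 0.962 = 4680
45–59: 9743 × 0.968 = 9431
60–74: 6795 × 0.98 = 6659
75+: 5649 × 0.938 + 10624 × 0.483 = 5299 + 5131 = 10430
Net migration: 0–14 − 280 → 4747; 15–29 − 400 → 2994; 30–44 − 310 → 4370; 45–59 − 320 → 9111; 60–74 + 210 → 6869; 75+ − 260 → 10170
Population now: 0–14=4747, 15–29=2994, 30–44=4370, 45–59=9111, 60–74=6869, 75+=10170
Total after period 2: 4747 + 2994 + 4370 + 9111 + 6869 + 10170 = 38261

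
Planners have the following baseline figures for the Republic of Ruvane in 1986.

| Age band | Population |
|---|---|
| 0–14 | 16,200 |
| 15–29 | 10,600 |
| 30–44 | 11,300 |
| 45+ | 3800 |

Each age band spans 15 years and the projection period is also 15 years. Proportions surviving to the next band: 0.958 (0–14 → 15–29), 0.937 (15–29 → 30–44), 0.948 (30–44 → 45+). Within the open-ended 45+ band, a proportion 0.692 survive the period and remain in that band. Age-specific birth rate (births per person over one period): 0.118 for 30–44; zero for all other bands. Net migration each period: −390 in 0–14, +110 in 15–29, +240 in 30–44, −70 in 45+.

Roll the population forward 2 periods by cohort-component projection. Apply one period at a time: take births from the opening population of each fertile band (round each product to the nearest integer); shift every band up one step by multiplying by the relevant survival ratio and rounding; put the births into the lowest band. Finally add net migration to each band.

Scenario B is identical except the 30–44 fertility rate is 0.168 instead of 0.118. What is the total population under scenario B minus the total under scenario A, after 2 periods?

1051

Call the groups 1 to 4, youngest first.
Period 1.
Births: 11300 × 0.118 = 1333
Group 2: 16200 × 0.958 = 15520
Group 3: 10600 × 0.937 = 9932
Group 4: 11300 × 0.948 + 3800 × 0.692 = 10712 + 2630 = 13342
Net migration: Group 1 − 390 → 943; Group 2 + 110 → 15630; Group 3 + 240 → 10172; Group 4 − 70 → 13272
→ [943, 15630, 10172, 13272]
Period 2.
Births: 10172 × 0.118 = 1200
Group 2: 943 × 0.958 = 903
Group 3: 15630 × 0.937 = 14645
Group 4: 10172 × 0.948 + 13272 × 0.692 = 9643 + 9184 = 18827
Net migration: Group 1 − 390 → 810; Group 2 + 110 → 1013; Group 3 + 240 → 14885; Group 4 − 70 → 18757
→ [810, 1013, 14885, 18757]
Scenario A total after 2 periods: 35465
Scenario B projection —
Period 1.
Births: 11300 × 0.168 = 1898
Group 2: 16200 × 0.958 = 15520
Group 3: 10600 × 0.937 = 9932
Group 4: 11300 × 0.948 + 3800 × 0.692 = 10712 + 2630 = 13342
Net migration: Group 1 − 390 → 1508; Group 2 + 110 → 15630; Group 3 + 240 → 10172; Group 4 − 70 → 13272
→ [1508, 15630, 10172, 13272]
Period 2.
Births: 10172 × 0.168 = 1709
Group 2: 1508 × 0.958 = 1445
Group 3: 15630 × 0.937 = 14645
Group 4: 10172 × 0.948 + 13272 × 0.692 = 9643 + 9184 = 18827
Net migration: Group 1 − 390 → 1319; Group 2 + 110 → 1555; Group 3 + 240 → 14885; Group 4 − 70 → 18757
→ [1319, 1555, 14885, 18757]
Scenario B total after 2 periods: 36516
Difference B − A = 36516 − 35465 = 1051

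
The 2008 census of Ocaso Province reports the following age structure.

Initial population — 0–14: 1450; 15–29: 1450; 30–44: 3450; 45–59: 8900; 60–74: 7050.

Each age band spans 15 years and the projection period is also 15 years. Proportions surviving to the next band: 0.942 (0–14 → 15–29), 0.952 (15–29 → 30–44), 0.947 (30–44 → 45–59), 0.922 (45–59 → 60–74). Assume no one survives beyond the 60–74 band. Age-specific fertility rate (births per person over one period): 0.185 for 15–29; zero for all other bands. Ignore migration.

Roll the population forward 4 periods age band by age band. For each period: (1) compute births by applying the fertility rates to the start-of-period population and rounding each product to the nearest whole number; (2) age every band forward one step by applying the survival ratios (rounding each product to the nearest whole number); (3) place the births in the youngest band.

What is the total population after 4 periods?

[period 1]
Births: 1450 * 0.185 = 268
15–29: 1450 * 0.942 = 1366
30–44: 1450 * 0.952 = 1380
45–59: 3450 * 0.947 = 3267
60–74: 8900 * 0.922 = 8206
Giving 268 / 1366 / 1380 / 3267 / 8206.
[period 2]
Births: 1366 * 0.185 = 253
15–29: 268 * 0.942 = 252
30–44: 1366 * 0.952 = 1300
45–59: 1380 * 0.947 = 1307
60–74: 3267 * 0.922 = 3012
Giving 253 / 252 / 1300 / 1307 / 3012.
[period 3]
Births: 252 * 0.185 = 47
15–29: 253 * 0.942 = 238
30–44: 252 * 0.952 = 240
45–59: 1300 * 0.947 = 1231
60–74: 1307 * 0.922 = 1205
Giving 47 / 238 / 240 / 1231 / 1205.
[period 4]
Births: 238 * 0.185 = 44
15–29: 47 * 0.942 = 44
30–44: 238 * 0.952 = 227
45–59: 240 * 0.947 = 227
60–74: 1231 * 0.922 = 1135
Giving 44 / 44 / 227 / 227 / 1135.
Total after period 4: 44 + 44 + 227 + 227 + 1135 = 1677

1677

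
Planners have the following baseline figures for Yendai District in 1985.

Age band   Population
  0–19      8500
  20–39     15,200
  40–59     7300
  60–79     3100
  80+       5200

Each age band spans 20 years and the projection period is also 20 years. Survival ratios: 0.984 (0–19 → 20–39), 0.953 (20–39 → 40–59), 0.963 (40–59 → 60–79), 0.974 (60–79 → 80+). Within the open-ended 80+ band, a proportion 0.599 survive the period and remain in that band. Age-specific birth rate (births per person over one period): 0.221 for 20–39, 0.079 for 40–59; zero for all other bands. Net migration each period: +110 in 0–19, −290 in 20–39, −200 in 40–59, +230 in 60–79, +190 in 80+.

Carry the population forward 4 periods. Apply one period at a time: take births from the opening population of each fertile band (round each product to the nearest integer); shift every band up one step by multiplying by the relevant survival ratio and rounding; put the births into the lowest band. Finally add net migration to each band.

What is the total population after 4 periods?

— Period 1 —
Births: 15200 * 0.221 = 3359, 7300 * 0.079 = 577 — total 3936
20–39: 8500 * 0.984 = 8364
40–59: 15200 * 0.953 = 14486
60–79: 7300 * 0.963 = 7030
80+: 3100 * 0.974 + 5200 * 0.599 = 3019 + 3115 = 6134
Net migration: 0–19 + 110 → 4046; 20–39 − 290 → 8074; 40–59 − 200 → 14286; 60–79 + 230 → 7260; 80+ + 190 → 6324
Population now: 0–19=4046, 20–39=8074, 40–59=14286, 60–79=7260, 80+=6324
— Period 2 —
Births: 8074 * 0.221 = 1784, 14286 * 0.079 = 1129 — total 2913
20–39: 4046 * 0.984 = 3981
40–59: 8074 * 0.953 = 7695
60–79: 14286 * 0.963 = 13757
80+: 7260 * 0.974 + 6324 * 0.599 = 7071 + 3788 = 10859
Net migration: 0–19 + 110 → 3023; 20–39 − 290 → 3691; 40–59 − 200 → 7495; 60–79 + 230 → 13987; 80+ + 190 → 11049
Population now: 0–19=3023, 20–39=3691, 40–59=7495, 60–79=13987, 80+=11049
— Period 3 —
Births: 3691 * 0.221 = 816, 7495 * 0.079 = 592 — total 1408
20–39: 3023 * 0.984 = 2975
40–59: 3691 * 0.953 = 3518
60–79: 7495 * 0.963 = 7218
80+: 13987 * 0.974 + 11049 * 0.599 = 13623 + 6618 = 20241
Net migration: 0–19 + 110 → 1518; 20–39 − 290 → 2685; 40–59 − 200 → 3318; 60–79 + 230 → 7448; 80+ + 190 → 20431
Population now: 0–19=1518, 20–39=2685, 40–59=3318, 60–79=7448, 80+=20431
— Period 4 —
Births: 2685 * 0.221 = 593, 3318 * 0.079 = 262 — total 855
20–39: 1518 * 0.984 = 1494
40–59: 2685 * 0.953 = 2559
60–79: 3318 * 0.963 = 3195
80+: 7448 * 0.974 + 20431 * 0.599 = 7254 + 12238 = 19492
Net migration: 0–19 + 110 → 965; 20–39 − 290 → 1204; 40–59 − 200 → 2359; 60–79 + 230 → 3425; 80+ + 190 → 19682
Population now: 0–19=965, 20–39=1204, 40–59=2359, 60–79=3425, 80+=19682
Total after period 4: 965 + 1204 + 2359 + 3425 + 19682 = 27635

27635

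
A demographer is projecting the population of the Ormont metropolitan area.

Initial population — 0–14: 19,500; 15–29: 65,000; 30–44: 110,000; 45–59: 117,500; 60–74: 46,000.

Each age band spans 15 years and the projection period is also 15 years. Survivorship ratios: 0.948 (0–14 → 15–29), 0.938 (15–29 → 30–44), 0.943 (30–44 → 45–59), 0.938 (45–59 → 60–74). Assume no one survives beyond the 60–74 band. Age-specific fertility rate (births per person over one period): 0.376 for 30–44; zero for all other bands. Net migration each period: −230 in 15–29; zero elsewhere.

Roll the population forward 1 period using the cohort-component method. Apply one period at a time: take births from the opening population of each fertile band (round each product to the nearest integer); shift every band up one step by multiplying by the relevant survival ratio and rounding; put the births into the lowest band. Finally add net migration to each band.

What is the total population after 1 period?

Let group 1 be 0–14 through group 5 = 60–74.
Period 1:
Births: 110000 * 0.376 = 41360
Group 2: 19500 * 0.948 = 18486
Group 3: 65000 * 0.938 = 60970
Group 4: 110000 * 0.943 = 103730
Group 5: 117500 * 0.938 = 110215
Net migration: Group 2 − 230 → 18256
→ [41360, 18256, 60970, 103730, 110215]
Total after period 1: 41360 + 18256 + 60970 + 103730 + 110215 = 334531

334531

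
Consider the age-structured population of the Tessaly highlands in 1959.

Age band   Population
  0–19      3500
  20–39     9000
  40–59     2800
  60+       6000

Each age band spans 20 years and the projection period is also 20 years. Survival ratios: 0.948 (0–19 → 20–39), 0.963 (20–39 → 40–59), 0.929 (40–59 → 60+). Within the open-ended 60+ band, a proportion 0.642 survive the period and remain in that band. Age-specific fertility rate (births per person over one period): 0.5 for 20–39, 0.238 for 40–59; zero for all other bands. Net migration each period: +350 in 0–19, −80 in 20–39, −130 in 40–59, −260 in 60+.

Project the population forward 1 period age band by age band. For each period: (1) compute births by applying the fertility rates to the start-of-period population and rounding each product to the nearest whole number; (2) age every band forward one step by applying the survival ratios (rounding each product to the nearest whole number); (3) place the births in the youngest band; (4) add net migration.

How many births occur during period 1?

[period 1]
Births: 9000 * 0.5 = 4500, 2800 * 0.238 = 666 → total 5166
20–39: 3500 * 0.948 = 3318
40–59: 9000 * 0.963 = 8667
60+: 2800 * 0.929 + 6000 * 0.642 = 2601 + 3852 = 6453
Net migration: 0–19 + 350 → 5516; 20–39 − 80 → 3238; 40–59 − 130 → 8537; 60+ − 260 → 6193
Population now: 0–19=5516, 20–39=3238, 40–59=8537, 60+=6193

5166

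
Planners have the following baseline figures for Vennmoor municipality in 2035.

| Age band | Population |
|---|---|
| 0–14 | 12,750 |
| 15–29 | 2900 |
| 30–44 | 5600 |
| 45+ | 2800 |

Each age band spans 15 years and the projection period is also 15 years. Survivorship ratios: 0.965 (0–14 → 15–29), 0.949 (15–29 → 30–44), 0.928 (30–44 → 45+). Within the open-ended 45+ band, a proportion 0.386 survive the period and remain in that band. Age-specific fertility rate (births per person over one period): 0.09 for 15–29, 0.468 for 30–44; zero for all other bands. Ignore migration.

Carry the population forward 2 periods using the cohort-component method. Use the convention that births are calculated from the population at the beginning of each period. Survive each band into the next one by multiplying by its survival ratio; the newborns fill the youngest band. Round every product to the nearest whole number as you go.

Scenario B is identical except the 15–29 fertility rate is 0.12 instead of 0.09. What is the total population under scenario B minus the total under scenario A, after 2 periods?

453

Period 1.
Births: 2900 * 0.09 = 261 ; 5600 * 0.468 = 2621 — total 2882
15–29: 12750 * 0.965 = 12304
30–44: 2900 * 0.949 = 2752
45+: 5600 * 0.928 + 2800 * 0.386 = 5197 + 1081 = 6278
Population now: 0–14=2882, 15–29=12304, 30–44=2752, 45+=6278
Period 2.
Births: 12304 * 0.09 = 1107 ; 2752 * 0.468 = 1288 — total 2395
15–29: 2882 * 0.965 = 2781
30–44: 12304 * 0.949 = 11676
45+: 2752 * 0.928 + 6278 * 0.386 = 2554 + 2423 = 4977
Population now: 0–14=2395, 15–29=2781, 30–44=11676, 45+=4977
Scenario A total after 2 periods: 21829
Scenario B projection —
Period 1.
Births: 2900 * 0.12 = 348 ; 5600 * 0.468 = 2621 — total 2969
15–29: 12750 * 0.965 = 12304
30–44: 2900 * 0.949 = 2752
45+: 5600 * 0.928 + 2800 * 0.386 = 5197 + 1081 = 6278
Population now: 0–14=2969, 15–29=12304, 30–44=2752, 45+=6278
Period 2.
Births: 12304 * 0.12 = 1476 ; 2752 * 0.468 = 1288 — total 2764
15–29: 2969 * 0.965 = 2865
30–44: 12304 * 0.949 = 11676
45+: 2752 * 0.928 + 6278 * 0.386 = 2554 + 2423 = 4977
Population now: 0–14=2764, 15–29=2865, 30–44=11676, 45+=4977
Scenario B total after 2 periods: 22282
Difference B − A = 22282 − 21829 = 453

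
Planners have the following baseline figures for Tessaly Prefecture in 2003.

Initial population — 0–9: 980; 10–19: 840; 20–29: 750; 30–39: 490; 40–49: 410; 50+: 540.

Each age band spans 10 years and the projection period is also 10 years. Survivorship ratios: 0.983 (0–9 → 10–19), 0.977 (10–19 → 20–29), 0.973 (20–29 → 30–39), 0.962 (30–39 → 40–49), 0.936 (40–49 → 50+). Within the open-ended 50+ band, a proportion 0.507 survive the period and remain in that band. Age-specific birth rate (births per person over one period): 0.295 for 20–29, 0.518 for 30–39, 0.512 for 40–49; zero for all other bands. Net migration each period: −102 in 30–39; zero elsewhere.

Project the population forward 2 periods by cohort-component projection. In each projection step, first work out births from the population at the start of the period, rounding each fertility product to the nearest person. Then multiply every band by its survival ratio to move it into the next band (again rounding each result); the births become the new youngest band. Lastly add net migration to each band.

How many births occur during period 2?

— Period 1 —
Births: 750 × 0.295 = 221  |  490 × 0.518 = 254  |  410 × 0.512 = 210 → total 685
10–19: 980 × 0.983 = 963
20–29: 840 × 0.977 = 821
30–39: 750 × 0.973 = 730
40–49: 490 × 0.962 = 471
50+: 410 × 0.936 + 540 × 0.507 = 384 + 274 = 658
Net migration: 30–39 − 102 → 628
Population now: 0–9=685, 10–19=963, 20–29=821, 30–39=628, 40–49=471, 50+=658
— Period 2 —
Births: 821 × 0.295 = 242  |  628 × 0.518 = 325  |  471 × 0.512 = 241 → total 808
10–19: 685 × 0.983 = 673
20–29: 963 × 0.977 = 941
30–39: 821 × 0.973 = 799
40–49: 628 × 0.962 = 604
50+: 471 × 0.936 + 658 × 0.507 = 441 + 334 = 775
Net migration: 30–39 − 102 → 697
Population now: 0–9=808, 10–19=673, 20–29=941, 30–39=697, 40–49=604, 50+=775

808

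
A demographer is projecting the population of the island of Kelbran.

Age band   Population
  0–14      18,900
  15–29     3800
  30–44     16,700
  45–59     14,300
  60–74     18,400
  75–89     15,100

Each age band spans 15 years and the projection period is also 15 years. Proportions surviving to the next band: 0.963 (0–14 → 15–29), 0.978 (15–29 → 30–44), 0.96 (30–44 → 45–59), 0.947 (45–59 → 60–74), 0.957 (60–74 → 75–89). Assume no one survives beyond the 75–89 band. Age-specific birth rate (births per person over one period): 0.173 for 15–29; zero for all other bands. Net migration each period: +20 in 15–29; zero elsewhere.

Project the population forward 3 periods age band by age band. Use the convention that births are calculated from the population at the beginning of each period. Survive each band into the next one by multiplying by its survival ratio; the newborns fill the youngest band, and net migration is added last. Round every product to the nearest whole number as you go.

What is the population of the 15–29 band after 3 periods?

3055

(Bands numbered youngest = 1 to oldest = 6.)
Period 1:
Births: 3800 × 0.173 = 657
Band 2: 18900 × 0.963 = 18201
Band 3: 3800 × 0.978 = 3716
Band 4: 16700 × 0.96 = 16032
Band 5: 14300 × 0.947 = 13542
Band 6: 18400 × 0.957 = 17609
Net migration: Band 2 + 20 → 18221
Population now: 0–14=657, 15–29=18221, 30–44=3716, 45–59=16032, 60–74=13542, 75–89=17609
Period 2:
Births: 18221 × 0.173 = 3152
Band 2: 657 × 0.963 = 633
Band 3: 18221 × 0.978 = 17820
Band 4: 3716 × 0.96 = 3567
Band 5: 16032 × 0.947 = 15182
Band 6: 13542 × 0.957 = 12960
Net migration: Band 2 + 20 → 653
Population now: 0–14=3152, 15–29=653, 30–44=17820, 45–59=3567, 60–74=15182, 75–89=12960
Period 3:
Births: 653 × 0.173 = 113
Band 2: 3152 × 0.963 = 3035
Band 3: 653 × 0.978 = 639
Band 4: 17820 × 0.96 = 17107
Band 5: 3567 × 0.947 = 3378
Band 6: 15182 × 0.957 = 14529
Net migration: Band 2 + 20 → 3055
Population now: 0–14=113, 15–29=3055, 30–44=639, 45–59=17107, 60–74=3378, 75–89=14529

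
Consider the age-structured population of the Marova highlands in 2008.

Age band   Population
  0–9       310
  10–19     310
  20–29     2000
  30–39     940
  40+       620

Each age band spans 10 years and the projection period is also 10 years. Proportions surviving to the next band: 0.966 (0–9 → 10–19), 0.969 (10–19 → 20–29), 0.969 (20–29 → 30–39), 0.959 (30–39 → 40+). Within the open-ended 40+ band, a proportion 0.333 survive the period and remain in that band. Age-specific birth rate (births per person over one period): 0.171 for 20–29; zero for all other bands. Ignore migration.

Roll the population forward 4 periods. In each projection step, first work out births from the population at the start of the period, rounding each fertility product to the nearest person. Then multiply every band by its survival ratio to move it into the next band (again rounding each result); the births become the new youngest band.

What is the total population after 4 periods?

1069

After projecting period 1:
Births: 2000 × 0.171 = 342
10–19: 310 × 0.966 = 299
20–29: 310 × 0.969 = 300
30–39: 2000 × 0.969 = 1938
40+: 940 × 0.959 + 620 × 0.333 = 901 + 206 = 1107
Population now: 0–9=342, 10–19=299, 20–29=300, 30–39=1938, 40+=1107
After projecting period 2:
Births: 300 × 0.171 = 51
10–19: 342 × 0.966 = 330
20–29: 299 × 0.969 = 290
30–39: 300 × 0.969 = 291
40+: 1938 × 0.959 + 1107 × 0.333 = 1859 + 369 = 2228
Population now: 0–9=51, 10–19=330, 20–29=290, 30–39=291, 40+=2228
After projecting period 3:
Births: 290 × 0.171 = 50
10–19: 51 × 0.966 = 49
20–29: 330 × 0.969 = 320
30–39: 290 × 0.969 = 281
40+: 291 × 0.959 + 2228 × 0.333 = 279 + 742 = 1021
Population now: 0–9=50, 10–19=49, 20–29=320, 30–39=281, 40+=1021
After projecting period 4:
Births: 320 × 0.171 = 55
10–19: 50 × 0.966 = 48
20–29: 49 × 0.969 = 47
30–39: 320 × 0.969 = 310
40+: 281 × 0.959 + 1021 × 0.333 = 269 + 340 = 609
Population now: 0–9=55, 10–19=48, 20–29=47, 30–39=310, 40+=609
Total after period 4: 55 + 48 + 47 + 310 + 609 = 1069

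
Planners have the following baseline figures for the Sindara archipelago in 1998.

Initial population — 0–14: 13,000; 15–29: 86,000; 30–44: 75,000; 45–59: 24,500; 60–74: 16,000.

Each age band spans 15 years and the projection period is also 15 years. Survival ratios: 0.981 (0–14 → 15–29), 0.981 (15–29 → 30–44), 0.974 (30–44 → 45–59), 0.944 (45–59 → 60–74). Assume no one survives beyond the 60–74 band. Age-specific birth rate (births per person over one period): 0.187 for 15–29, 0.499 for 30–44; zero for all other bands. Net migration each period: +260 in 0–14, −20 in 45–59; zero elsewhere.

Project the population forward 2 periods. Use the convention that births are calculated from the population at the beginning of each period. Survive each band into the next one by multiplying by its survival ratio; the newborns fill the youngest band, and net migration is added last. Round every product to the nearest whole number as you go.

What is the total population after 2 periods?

261092

Period 1.
Births: 86000 * 0.187 = 16082, 75000 * 0.499 = 37425 → 53507
15–29: 13000 * 0.981 = 12753
30–44: 86000 * 0.981 = 84366
45–59: 75000 * 0.974 = 73050
60–74: 24500 * 0.944 = 23128
Net migration: 0–14 + 260 → 53767; 45–59 − 20 → 73030
End of period: [53767, 12753, 84366, 73030, 23128]
Period 2.
Births: 12753 * 0.187 = 2385, 84366 * 0.499 = 42099 → 44484
15–29: 53767 * 0.981 = 52745
30–44: 12753 * 0.981 = 12511
45–59: 84366 * 0.974 = 82172
60–74: 73030 * 0.944 = 68940
Net migration: 0–14 + 260 → 44744; 45–59 − 20 → 82152
End of period: [44744, 52745, 12511, 82152, 68940]
Total after period 2: 44744 + 52745 + 12511 + 82152 + 68940 = 261092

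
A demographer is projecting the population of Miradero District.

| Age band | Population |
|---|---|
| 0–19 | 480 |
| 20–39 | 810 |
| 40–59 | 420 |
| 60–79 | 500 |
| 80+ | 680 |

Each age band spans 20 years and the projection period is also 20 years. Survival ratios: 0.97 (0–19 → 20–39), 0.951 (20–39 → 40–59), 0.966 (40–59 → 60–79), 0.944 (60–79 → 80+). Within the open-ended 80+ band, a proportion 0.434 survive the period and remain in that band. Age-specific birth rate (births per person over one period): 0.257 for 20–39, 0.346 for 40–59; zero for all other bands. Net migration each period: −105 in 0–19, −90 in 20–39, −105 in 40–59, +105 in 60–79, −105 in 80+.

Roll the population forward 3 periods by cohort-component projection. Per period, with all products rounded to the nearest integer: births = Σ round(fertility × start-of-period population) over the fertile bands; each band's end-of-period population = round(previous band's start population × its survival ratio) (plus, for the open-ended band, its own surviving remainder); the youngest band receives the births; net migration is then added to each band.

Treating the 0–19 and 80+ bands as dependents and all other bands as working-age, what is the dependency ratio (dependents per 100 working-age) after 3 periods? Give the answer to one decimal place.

After projecting period 1:
Births: 810 × 0.257 = 208  |  420 × 0.346 = 145 — total 353
20–39: 480 × 0.97 = 466
40–59: 810 × 0.951 = 770
60–79: 420 × 0.966 = 406
80+: 500 × 0.944 + 680 × 0.434 = 472 + 295 = 767
Net migration: 0–19 − 105 → 248; 20–39 − 90 → 376; 40–59 − 105 → 665; 60–79 + 105 → 511; 80+ − 105 → 662
Giving 248 / 376 / 665 / 511 / 662.
After projecting period 2:
Births: 376 × 0.257 = 97  |  665 × 0.346 = 230 — total 327
20–39: 248 × 0.97 = 241
40–59: 376 × 0.951 = 358
60–79: 665 × 0.966 = 642
80+: 511 × 0.944 + 662 × 0.434 = 482 + 287 = 769
Net migration: 0–19 − 105 → 222; 20–39 − 90 → 151; 40–59 − 105 → 253; 60–79 + 105 → 747; 80+ − 105 → 664
Giving 222 / 151 / 253 / 747 / 664.
After projecting period 3:
Births: 151 × 0.257 = 39  |  253 × 0.346 = 88 — total 127
20–39: 222 × 0.97 = 215
40–59: 151 × 0.951 = 144
60–79: 253 × 0.966 = 244
80+: 747 × 0.944 + 664 × 0.434 = 705 + 288 = 993
Net migration: 0–19 − 105 → 22; 20–39 − 90 → 125; 40–59 − 105 → 39; 60–79 + 105 → 349; 80+ − 105 → 888
Giving 22 / 125 / 39 / 349 / 888.
Dependents (band 0–19 + band 80+) = 22 + 888 = 910; working-age = 513; ratio = 910/513 × 100 = 177.4

177.4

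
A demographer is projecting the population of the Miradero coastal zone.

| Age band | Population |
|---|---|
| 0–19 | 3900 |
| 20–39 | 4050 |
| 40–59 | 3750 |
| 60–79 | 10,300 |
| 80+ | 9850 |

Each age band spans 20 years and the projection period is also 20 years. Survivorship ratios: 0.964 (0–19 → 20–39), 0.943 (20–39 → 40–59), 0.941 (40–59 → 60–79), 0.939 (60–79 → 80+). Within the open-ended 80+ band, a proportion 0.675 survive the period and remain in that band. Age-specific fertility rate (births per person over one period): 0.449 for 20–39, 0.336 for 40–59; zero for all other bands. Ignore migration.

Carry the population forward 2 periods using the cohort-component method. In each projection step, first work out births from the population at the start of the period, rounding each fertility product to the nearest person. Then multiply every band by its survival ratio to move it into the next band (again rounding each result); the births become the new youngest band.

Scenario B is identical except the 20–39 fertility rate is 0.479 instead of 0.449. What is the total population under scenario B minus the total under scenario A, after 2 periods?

Call the bands 1 to 5, youngest first.
— Period 1 —
Births: 4050 * 0.449 = 1818  |  3750 * 0.336 = 1260 — total 3078
Band 2: 3900 * 0.964 = 3760
Band 3: 4050 * 0.943 = 3819
Band 4: 3750 * 0.941 = 3529
Band 5: 10300 * 0.939 + 9850 * 0.675 = 9672 + 6649 = 16321
End of period: [3078, 3760, 3819, 3529, 16321]
— Period 2 —
Births: 3760 * 0.449 = 1688  |  3819 * 0.336 = 1283 — total 2971
Band 2: 3078 * 0.964 = 2967
Band 3: 3760 * 0.943 = 3546
Band 4: 3819 * 0.941 = 3594
Band 5: 3529 * 0.939 + 16321 * 0.675 = 3314 + 11017 = 14331
End of period: [2971, 2967, 3546, 3594, 14331]
Scenario A total after 2 periods: 27409
Scenario B projection —
— Period 1 —
Births: 4050 * 0.479 = 1940  |  3750 * 0.336 = 1260 — total 3200
Band 2: 3900 * 0.964 = 3760
Band 3: 4050 * 0.943 = 3819
Band 4: 3750 * 0.941 = 3529
Band 5: 10300 * 0.939 + 9850 * 0.675 = 9672 + 6649 = 16321
End of period: [3200, 3760, 3819, 3529, 16321]
— Period 2 —
Births: 3760 * 0.479 = 1801  |  3819 * 0.336 = 1283 — total 3084
Band 2: 3200 * 0.964 = 3085
Band 3: 3760 * 0.943 = 3546
Band 4: 3819 * 0.941 = 3594
Band 5: 3529 * 0.939 + 16321 * 0.675 = 3314 + 11017 = 14331
End of period: [3084, 3085, 3546, 3594, 14331]
Scenario B total after 2 periods: 27640
Difference B − A = 27640 − 27409 = 231

231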